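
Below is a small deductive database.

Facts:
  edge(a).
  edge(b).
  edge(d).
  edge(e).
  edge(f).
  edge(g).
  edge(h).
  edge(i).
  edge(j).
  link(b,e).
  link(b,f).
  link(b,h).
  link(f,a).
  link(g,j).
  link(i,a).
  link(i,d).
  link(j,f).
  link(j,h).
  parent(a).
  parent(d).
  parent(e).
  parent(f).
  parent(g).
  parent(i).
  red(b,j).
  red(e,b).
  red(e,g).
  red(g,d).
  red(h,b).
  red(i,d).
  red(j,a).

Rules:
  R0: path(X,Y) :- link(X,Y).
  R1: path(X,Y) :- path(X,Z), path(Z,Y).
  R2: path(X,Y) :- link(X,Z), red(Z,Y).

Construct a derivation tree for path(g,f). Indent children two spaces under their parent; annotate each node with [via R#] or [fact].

round 1: derive path(b,e) via R0 from link(b,e)
round 1: derive path(b,f) via R0 from link(b,f)
round 1: derive path(b,h) via R0 from link(b,h)
round 1: derive path(f,a) via R0 from link(f,a)
round 1: derive path(g,j) via R0 from link(g,j)
round 1: derive path(i,a) via R0 from link(i,a)
round 1: derive path(i,d) via R0 from link(i,d)
round 1: derive path(j,f) via R0 from link(j,f)
round 1: derive path(j,h) via R0 from link(j,h)
round 1: derive path(b,b) via R2 from link(b,e), red(e,b)
round 1: derive path(b,g) via R2 from link(b,e), red(e,g)
round 1: derive path(g,a) via R2 from link(g,j), red(j,a)
round 1: derive path(j,b) via R2 from link(j,h), red(h,b)
round 2: derive path(b,a) via R1 from path(b,f), path(f,a)
round 2: derive path(b,j) via R1 from path(b,g), path(g,j)
round 2: derive path(g,b) via R1 from path(g,j), path(j,b)
round 2: derive path(g,f) via R1 from path(g,j), path(j,f)
round 2: derive path(g,h) via R1 from path(g,j), path(j,h)
round 2: derive path(j,a) via R1 from path(j,f), path(f,a)
round 2: derive path(j,e) via R1 from path(j,b), path(b,e)
round 2: derive path(j,g) via R1 from path(j,b), path(b,g)
round 3: derive path(g,e) via R1 from path(g,b), path(b,e)
round 3: derive path(g,g) via R1 from path(g,b), path(b,g)
round 3: derive path(j,j) via R1 from path(j,b), path(b,j)

path(g,f)  [via R1]
  path(g,j)  [via R0]
    link(g,j)  [fact]
  path(j,f)  [via R0]
    link(j,f)  [fact]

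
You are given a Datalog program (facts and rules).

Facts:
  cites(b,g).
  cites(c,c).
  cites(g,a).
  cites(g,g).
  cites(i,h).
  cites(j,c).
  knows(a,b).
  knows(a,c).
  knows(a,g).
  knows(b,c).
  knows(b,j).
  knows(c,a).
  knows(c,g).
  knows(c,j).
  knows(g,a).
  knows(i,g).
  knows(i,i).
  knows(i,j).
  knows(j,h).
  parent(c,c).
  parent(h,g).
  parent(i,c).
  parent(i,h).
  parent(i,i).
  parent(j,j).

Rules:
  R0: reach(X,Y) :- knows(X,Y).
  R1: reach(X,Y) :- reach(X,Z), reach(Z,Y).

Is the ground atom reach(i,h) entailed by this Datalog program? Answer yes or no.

yes

round 1: derive reach(a,b) via R0 from knows(a,b)
round 1: derive reach(a,c) via R0 from knows(a,c)
round 1: derive reach(a,g) via R0 from knows(a,g)
round 1: derive reach(b,c) via R0 from knows(b,c)
round 1: derive reach(b,j) via R0 from knows(b,j)
round 1: derive reach(c,a) via R0 from knows(c,a)
round 1: derive reach(c,g) via R0 from knows(c,g)
round 1: derive reach(c,j) via R0 from knows(c,j)
round 1: derive reach(g,a) via R0 from knows(g,a)
round 1: derive reach(i,g) via R0 from knows(i,g)
round 1: derive reach(i,i) via R0 from knows(i,i)
round 1: derive reach(i,j) via R0 from knows(i,j)
round 1: derive reach(j,h) via R0 from knows(j,h)
round 2: derive reach(a,a) via R1 from reach(a,c), reach(c,a)
round 2: derive reach(a,j) via R1 from reach(a,b), reach(b,j)
round 2: derive reach(b,a) via R1 from reach(b,c), reach(c,a)
round 2: derive reach(b,g) via R1 from reach(b,c), reach(c,g)
round 2: derive reach(b,h) via R1 from reach(b,j), reach(j,h)
round 2: derive reach(c,b) via R1 from reach(c,a), reach(a,b)
round 2: derive reach(c,c) via R1 from reach(c,a), reach(a,c)
round 2: derive reach(c,h) via R1 from reach(c,j), reach(j,h)
round 2: derive reach(g,b) via R1 from reach(g,a), reach(a,b)
round 2: derive reach(g,c) via R1 from reach(g,a), reach(a,c)
round 2: derive reach(g,g) via R1 from reach(g,a), reach(a,g)
round 2: derive reach(i,a) via R1 from reach(i,g), reach(g,a)
round 2: derive reach(i,h) via R1 from reach(i,j), reach(j,h)
round 3: derive reach(a,h) via R1 from reach(a,b), reach(b,h)
round 3: derive reach(b,b) via R1 from reach(b,a), reach(a,b)
round 3: derive reach(g,h) via R1 from reach(g,b), reach(b,h)
round 3: derive reach(g,j) via R1 from reach(g,a), reach(a,j)
round 3: derive reach(i,b) via R1 from reach(i,a), reach(a,b)
round 3: derive reach(i,c) via R1 from reach(i,a), reach(a,c)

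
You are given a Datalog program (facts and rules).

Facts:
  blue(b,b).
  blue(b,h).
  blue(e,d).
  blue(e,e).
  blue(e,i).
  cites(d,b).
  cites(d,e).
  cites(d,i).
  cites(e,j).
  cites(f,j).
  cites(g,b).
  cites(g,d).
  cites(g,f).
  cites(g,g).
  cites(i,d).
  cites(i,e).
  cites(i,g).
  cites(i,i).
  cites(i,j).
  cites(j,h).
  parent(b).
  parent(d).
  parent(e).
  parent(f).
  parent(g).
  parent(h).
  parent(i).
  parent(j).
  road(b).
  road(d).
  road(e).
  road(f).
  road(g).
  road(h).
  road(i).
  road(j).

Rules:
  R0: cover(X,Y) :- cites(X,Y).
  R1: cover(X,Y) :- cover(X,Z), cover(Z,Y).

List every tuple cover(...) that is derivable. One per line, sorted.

cover(d,b)
cover(d,d)
cover(d,e)
cover(d,f)
cover(d,g)
cover(d,h)
cover(d,i)
cover(d,j)
cover(e,h)
cover(e,j)
cover(f,h)
cover(f,j)
cover(g,b)
cover(g,d)
cover(g,e)
cover(g,f)
cover(g,g)
cover(g,h)
cover(g,i)
cover(g,j)
cover(i,b)
cover(i,d)
cover(i,e)
cover(i,f)
cover(i,g)
cover(i,h)
cover(i,i)
cover(i,j)
cover(j,h)

round 1: derive cover(d,b) via R0 from cites(d,b)
round 1: derive cover(d,e) via R0 from cites(d,e)
round 1: derive cover(d,i) via R0 from cites(d,i)
round 1: derive cover(e,j) via R0 from cites(e,j)
round 1: derive cover(f,j) via R0 from cites(f,j)
round 1: derive cover(g,b) via R0 from cites(g,b)
round 1: derive cover(g,d) via R0 from cites(g,d)
round 1: derive cover(g,f) via R0 from cites(g,f)
round 1: derive cover(g,g) via R0 from cites(g,g)
round 1: derive cover(i,d) via R0 from cites(i,d)
round 1: derive cover(i,e) via R0 from cites(i,e)
round 1: derive cover(i,g) via R0 from cites(i,g)
round 1: derive cover(i,i) via R0 from cites(i,i)
round 1: derive cover(i,j) via R0 from cites(i,j)
round 1: derive cover(j,h) via R0 from cites(j,h)
round 2: derive cover(d,d) via R1 from cover(d,i), cover(i,d)
round 2: derive cover(d,g) via R1 from cover(d,i), cover(i,g)
round 2: derive cover(d,j) via R1 from cover(d,e), cover(e,j)
round 2: derive cover(e,h) via R1 from cover(e,j), cover(j,h)
round 2: derive cover(f,h) via R1 from cover(f,j), cover(j,h)
round 2: derive cover(g,e) via R1 from cover(g,d), cover(d,e)
round 2: derive cover(g,i) via R1 from cover(g,d), cover(d,i)
round 2: derive cover(g,j) via R1 from cover(g,f), cover(f,j)
round 2: derive cover(i,b) via R1 from cover(i,d), cover(d,b)
round 2: derive cover(i,f) via R1 from cover(i,g), cover(g,f)
round 2: derive cover(i,h) via R1 from cover(i,j), cover(j,h)
round 3: derive cover(d,f) via R1 from cover(d,g), cover(g,f)
round 3: derive cover(d,h) via R1 from cover(d,e), cover(e,h)
round 3: derive cover(g,h) via R1 from cover(g,e), cover(e,h)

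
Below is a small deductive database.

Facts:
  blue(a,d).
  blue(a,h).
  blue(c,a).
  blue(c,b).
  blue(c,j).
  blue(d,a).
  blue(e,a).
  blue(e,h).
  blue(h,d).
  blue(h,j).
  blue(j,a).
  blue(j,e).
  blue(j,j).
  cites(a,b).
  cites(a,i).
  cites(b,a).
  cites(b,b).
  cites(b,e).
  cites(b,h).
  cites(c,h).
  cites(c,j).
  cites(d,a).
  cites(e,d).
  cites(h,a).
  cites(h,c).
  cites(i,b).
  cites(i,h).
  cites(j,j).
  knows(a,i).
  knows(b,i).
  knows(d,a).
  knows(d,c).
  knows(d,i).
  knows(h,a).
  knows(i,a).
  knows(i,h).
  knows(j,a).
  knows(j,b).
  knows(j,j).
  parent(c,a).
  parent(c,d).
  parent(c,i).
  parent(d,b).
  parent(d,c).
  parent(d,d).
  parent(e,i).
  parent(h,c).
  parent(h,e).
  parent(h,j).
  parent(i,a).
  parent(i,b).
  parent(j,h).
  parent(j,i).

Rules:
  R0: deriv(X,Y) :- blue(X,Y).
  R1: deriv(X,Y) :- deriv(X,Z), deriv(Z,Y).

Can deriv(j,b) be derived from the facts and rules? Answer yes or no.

no

round 1: derive deriv(a,d) via R0 from blue(a,d)
round 1: derive deriv(a,h) via R0 from blue(a,h)
round 1: derive deriv(c,a) via R0 from blue(c,a)
round 1: derive deriv(c,b) via R0 from blue(c,b)
round 1: derive deriv(c,j) via R0 from blue(c,j)
round 1: derive deriv(d,a) via R0 from blue(d,a)
round 1: derive deriv(e,a) via R0 from blue(e,a)
round 1: derive deriv(e,h) via R0 from blue(e,h)
round 1: derive deriv(h,d) via R0 from blue(h,d)
round 1: derive deriv(h,j) via R0 from blue(h,j)
round 1: derive deriv(j,a) via R0 from blue(j,a)
round 1: derive deriv(j,e) via R0 from blue(j,e)
round 1: derive deriv(j,j) via R0 from blue(j,j)
round 2: derive deriv(a,a) via R1 from deriv(a,d), deriv(d,a)
round 2: derive deriv(a,j) via R1 from deriv(a,h), deriv(h,j)
round 2: derive deriv(c,d) via R1 from deriv(c,a), deriv(a,d)
round 2: derive deriv(c,e) via R1 from deriv(c,j), deriv(j,e)
round 2: derive deriv(c,h) via R1 from deriv(c,a), deriv(a,h)
round 2: derive deriv(d,d) via R1 from deriv(d,a), deriv(a,d)
round 2: derive deriv(d,h) via R1 from deriv(d,a), deriv(a,h)
round 2: derive deriv(e,d) via R1 from deriv(e,a), deriv(a,d)
round 2: derive deriv(e,j) via R1 from deriv(e,h), deriv(h,j)
round 2: derive deriv(h,a) via R1 from deriv(h,d), deriv(d,a)
round 2: derive deriv(h,e) via R1 from deriv(h,j), deriv(j,e)
round 2: derive deriv(j,d) via R1 from deriv(j,a), deriv(a,d)
round 2: derive deriv(j,h) via R1 from deriv(j,a), deriv(a,h)
round 3: derive deriv(a,e) via R1 from deriv(a,h), deriv(h,e)
round 3: derive deriv(d,e) via R1 from deriv(d,h), deriv(h,e)
round 3: derive deriv(d,j) via R1 from deriv(d,a), deriv(a,j)
round 3: derive deriv(e,e) via R1 from deriv(e,h), deriv(h,e)
round 3: derive deriv(h,h) via R1 from deriv(h,a), deriv(a,h)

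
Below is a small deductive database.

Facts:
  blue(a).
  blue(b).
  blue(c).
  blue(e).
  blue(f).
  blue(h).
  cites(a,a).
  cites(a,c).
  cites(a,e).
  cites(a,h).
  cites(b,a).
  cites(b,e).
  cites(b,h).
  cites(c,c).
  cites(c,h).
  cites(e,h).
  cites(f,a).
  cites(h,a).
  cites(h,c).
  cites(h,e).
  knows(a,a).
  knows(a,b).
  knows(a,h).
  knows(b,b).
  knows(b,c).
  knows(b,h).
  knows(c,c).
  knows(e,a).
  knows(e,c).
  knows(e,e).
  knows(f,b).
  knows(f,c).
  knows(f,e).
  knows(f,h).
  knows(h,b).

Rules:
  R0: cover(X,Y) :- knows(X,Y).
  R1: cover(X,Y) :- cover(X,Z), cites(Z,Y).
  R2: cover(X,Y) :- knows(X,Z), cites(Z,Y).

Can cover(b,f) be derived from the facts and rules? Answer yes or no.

round 1: derive cover(a,a) via R0 from knows(a,a)
round 1: derive cover(a,b) via R0 from knows(a,b)
round 1: derive cover(a,h) via R0 from knows(a,h)
round 1: derive cover(b,b) via R0 from knows(b,b)
round 1: derive cover(b,c) via R0 from knows(b,c)
round 1: derive cover(b,h) via R0 from knows(b,h)
round 1: derive cover(c,c) via R0 from knows(c,c)
round 1: derive cover(e,a) via R0 from knows(e,a)
round 1: derive cover(e,c) via R0 from knows(e,c)
round 1: derive cover(e,e) via R0 from knows(e,e)
round 1: derive cover(f,b) via R0 from knows(f,b)
round 1: derive cover(f,c) via R0 from knows(f,c)
round 1: derive cover(f,e) via R0 from knows(f,e)
round 1: derive cover(f,h) via R0 from knows(f,h)
round 1: derive cover(h,b) via R0 from knows(h,b)
round 1: derive cover(a,c) via R2 from knows(a,a), cites(a,c)
round 1: derive cover(a,e) via R2 from knows(a,a), cites(a,e)
round 1: derive cover(b,a) via R2 from knows(b,b), cites(b,a)
round 1: derive cover(b,e) via R2 from knows(b,b), cites(b,e)
round 1: derive cover(c,h) via R2 from knows(c,c), cites(c,h)
round 1: derive cover(e,h) via R2 from knows(e,a), cites(a,h)
round 1: derive cover(f,a) via R2 from knows(f,b), cites(b,a)
round 1: derive cover(h,a) via R2 from knows(h,b), cites(b,a)
round 1: derive cover(h,e) via R2 from knows(h,b), cites(b,e)
round 1: derive cover(h,h) via R2 from knows(h,b), cites(b,h)
round 2: derive cover(c,a) via R1 from cover(c,h), cites(h,a)
round 2: derive cover(c,e) via R1 from cover(c,h), cites(h,e)
round 2: derive cover(h,c) via R1 from cover(h,a), cites(a,c)

no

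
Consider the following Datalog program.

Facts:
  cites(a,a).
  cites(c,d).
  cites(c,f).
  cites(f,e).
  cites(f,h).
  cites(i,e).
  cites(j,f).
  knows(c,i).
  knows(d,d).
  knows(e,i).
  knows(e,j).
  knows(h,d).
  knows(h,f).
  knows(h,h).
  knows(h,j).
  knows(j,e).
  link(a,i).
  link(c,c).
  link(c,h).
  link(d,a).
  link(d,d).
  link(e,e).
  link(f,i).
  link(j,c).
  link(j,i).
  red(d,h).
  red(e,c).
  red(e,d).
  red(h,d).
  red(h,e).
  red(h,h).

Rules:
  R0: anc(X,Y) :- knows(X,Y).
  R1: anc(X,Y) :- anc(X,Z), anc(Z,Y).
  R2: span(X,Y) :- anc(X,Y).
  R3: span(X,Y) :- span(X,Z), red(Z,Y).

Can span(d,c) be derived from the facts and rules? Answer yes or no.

round 1: derive anc(c,i) via R0 from knows(c,i)
round 1: derive anc(d,d) via R0 from knows(d,d)
round 1: derive anc(e,i) via R0 from knows(e,i)
round 1: derive anc(e,j) via R0 from knows(e,j)
round 1: derive anc(h,d) via R0 from knows(h,d)
round 1: derive anc(h,f) via R0 from knows(h,f)
round 1: derive anc(h,h) via R0 from knows(h,h)
round 1: derive anc(h,j) via R0 from knows(h,j)
round 1: derive anc(j,e) via R0 from knows(j,e)
round 2: derive anc(e,e) via R1 from anc(e,j), anc(j,e)
round 2: derive anc(h,e) via R1 from anc(h,j), anc(j,e)
round 2: derive anc(j,i) via R1 from anc(j,e), anc(e,i)
round 2: derive anc(j,j) via R1 from anc(j,e), anc(e,j)
round 2: derive span(c,i) via R2 from anc(c,i)
round 2: derive span(d,d) via R2 from anc(d,d)
round 2: derive span(e,i) via R2 from anc(e,i)
round 2: derive span(e,j) via R2 from anc(e,j)
round 2: derive span(h,d) via R2 from anc(h,d)
round 2: derive span(h,f) via R2 from anc(h,f)
round 2: derive span(h,h) via R2 from anc(h,h)
round 2: derive span(h,j) via R2 from anc(h,j)
round 2: derive span(j,e) via R2 from anc(j,e)
round 3: derive anc(h,i) via R1 from anc(h,e), anc(e,i)
round 3: derive span(e,e) via R2 from anc(e,e)
round 3: derive span(h,e) via R2 from anc(h,e)
round 3: derive span(j,i) via R2 from anc(j,i)
round 3: derive span(j,j) via R2 from anc(j,j)
round 3: derive span(d,h) via R3 from span(d,d), red(d,h)
round 3: derive span(j,c) via R3 from span(j,e), red(e,c)
round 3: derive span(j,d) via R3 from span(j,e), red(e,d)
round 4: derive span(h,i) via R2 from anc(h,i)
round 4: derive span(d,e) via R3 from span(d,h), red(h,e)
round 4: derive span(e,c) via R3 from span(e,e), red(e,c)
round 4: derive span(e,d) via R3 from span(e,e), red(e,d)
round 4: derive span(h,c) via R3 from span(h,e), red(e,c)
round 4: derive span(j,h) via R3 from span(j,d), red(d,h)
round 5: derive span(d,c) via R3 from span(d,e), red(e,c)
round 5: derive span(e,h) via R3 from span(e,d), red(d,h)

yes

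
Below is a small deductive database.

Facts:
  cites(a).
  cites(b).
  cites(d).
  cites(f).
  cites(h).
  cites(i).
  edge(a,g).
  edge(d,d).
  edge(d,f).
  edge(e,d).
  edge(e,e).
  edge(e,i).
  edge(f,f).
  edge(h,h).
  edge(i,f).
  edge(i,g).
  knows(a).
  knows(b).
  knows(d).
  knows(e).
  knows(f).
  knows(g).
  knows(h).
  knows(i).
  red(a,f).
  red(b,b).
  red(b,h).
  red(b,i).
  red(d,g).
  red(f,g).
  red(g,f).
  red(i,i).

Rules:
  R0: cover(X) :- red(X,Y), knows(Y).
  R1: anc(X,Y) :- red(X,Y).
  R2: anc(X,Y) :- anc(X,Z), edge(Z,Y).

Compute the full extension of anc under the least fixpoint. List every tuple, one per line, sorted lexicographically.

round 1: derive anc(a,f) via R1 from red(a,f)
round 1: derive anc(b,b) via R1 from red(b,b)
round 1: derive anc(b,h) via R1 from red(b,h)
round 1: derive anc(b,i) via R1 from red(b,i)
round 1: derive anc(d,g) via R1 from red(d,g)
round 1: derive anc(f,g) via R1 from red(f,g)
round 1: derive anc(g,f) via R1 from red(g,f)
round 1: derive anc(i,i) via R1 from red(i,i)
round 2: derive anc(b,f) via R2 from anc(b,i), edge(i,f)
round 2: derive anc(b,g) via R2 from anc(b,i), edge(i,g)
round 2: derive anc(i,f) via R2 from anc(i,i), edge(i,f)
round 2: derive anc(i,g) via R2 from anc(i,i), edge(i,g)

anc(a,f)
anc(b,b)
anc(b,f)
anc(b,g)
anc(b,h)
anc(b,i)
anc(d,g)
anc(f,g)
anc(g,f)
anc(i,f)
anc(i,g)
anc(i,i)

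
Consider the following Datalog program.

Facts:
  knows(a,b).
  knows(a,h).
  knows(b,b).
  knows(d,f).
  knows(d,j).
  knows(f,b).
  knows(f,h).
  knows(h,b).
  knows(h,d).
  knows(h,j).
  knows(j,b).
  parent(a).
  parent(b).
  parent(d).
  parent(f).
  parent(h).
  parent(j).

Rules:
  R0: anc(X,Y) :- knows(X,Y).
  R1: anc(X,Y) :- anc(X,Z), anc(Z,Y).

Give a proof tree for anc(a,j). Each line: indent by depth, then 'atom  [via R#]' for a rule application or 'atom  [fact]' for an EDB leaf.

anc(a,j)  [via R1]
  anc(a,h)  [via R0]
    knows(a,h)  [fact]
  anc(h,j)  [via R0]
    knows(h,j)  [fact]

round 1: derive anc(a,b) via R0 from knows(a,b)
round 1: derive anc(a,h) via R0 from knows(a,h)
round 1: derive anc(b,b) via R0 from knows(b,b)
round 1: derive anc(d,f) via R0 from knows(d,f)
round 1: derive anc(d,j) via R0 from knows(d,j)
round 1: derive anc(f,b) via R0 from knows(f,b)
round 1: derive anc(f,h) via R0 from knows(f,h)
round 1: derive anc(h,b) via R0 from knows(h,b)
round 1: derive anc(h,d) via R0 from knows(h,d)
round 1: derive anc(h,j) via R0 from knows(h,j)
round 1: derive anc(j,b) via R0 from knows(j,b)
round 2: derive anc(a,d) via R1 from anc(a,h), anc(h,d)
round 2: derive anc(a,j) via R1 from anc(a,h), anc(h,j)
round 2: derive anc(d,b) via R1 from anc(d,f), anc(f,b)
round 2: derive anc(d,h) via R1 from anc(d,f), anc(f,h)
round 2: derive anc(f,d) via R1 from anc(f,h), anc(h,d)
round 2: derive anc(f,j) via R1 from anc(f,h), anc(h,j)
round 2: derive anc(h,f) via R1 from anc(h,d), anc(d,f)
round 3: derive anc(a,f) via R1 from anc(a,d), anc(d,f)
round 3: derive anc(d,d) via R1 from anc(d,f), anc(f,d)
round 3: derive anc(f,f) via R1 from anc(f,d), anc(d,f)
round 3: derive anc(h,h) via R1 from anc(h,d), anc(d,h)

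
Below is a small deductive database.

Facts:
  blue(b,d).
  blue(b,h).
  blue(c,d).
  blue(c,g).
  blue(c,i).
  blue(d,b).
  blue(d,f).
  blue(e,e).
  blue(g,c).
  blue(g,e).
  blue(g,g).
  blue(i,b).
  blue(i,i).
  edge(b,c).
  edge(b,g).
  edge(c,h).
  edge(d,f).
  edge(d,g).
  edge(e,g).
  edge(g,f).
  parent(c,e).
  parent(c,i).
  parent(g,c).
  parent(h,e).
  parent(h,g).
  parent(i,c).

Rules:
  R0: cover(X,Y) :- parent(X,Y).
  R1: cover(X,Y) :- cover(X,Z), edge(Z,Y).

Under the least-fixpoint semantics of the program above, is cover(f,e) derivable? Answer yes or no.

no

round 1: derive cover(c,e) via R0 from parent(c,e)
round 1: derive cover(c,i) via R0 from parent(c,i)
round 1: derive cover(g,c) via R0 from parent(g,c)
round 1: derive cover(h,e) via R0 from parent(h,e)
round 1: derive cover(h,g) via R0 from parent(h,g)
round 1: derive cover(i,c) via R0 from parent(i,c)
round 2: derive cover(c,g) via R1 from cover(c,e), edge(e,g)
round 2: derive cover(g,h) via R1 from cover(g,c), edge(c,h)
round 2: derive cover(h,f) via R1 from cover(h,g), edge(g,f)
round 2: derive cover(i,h) via R1 from cover(i,c), edge(c,h)
round 3: derive cover(c,f) via R1 from cover(c,g), edge(g,f)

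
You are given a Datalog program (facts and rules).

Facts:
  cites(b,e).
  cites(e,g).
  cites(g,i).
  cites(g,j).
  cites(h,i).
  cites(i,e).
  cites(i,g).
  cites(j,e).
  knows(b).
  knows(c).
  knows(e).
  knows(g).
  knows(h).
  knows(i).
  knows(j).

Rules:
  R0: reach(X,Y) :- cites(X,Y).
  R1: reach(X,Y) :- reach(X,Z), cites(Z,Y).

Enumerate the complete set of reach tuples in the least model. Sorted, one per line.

round 1: derive reach(b,e) via R0 from cites(b,e)
round 1: derive reach(e,g) via R0 from cites(e,g)
round 1: derive reach(g,i) via R0 from cites(g,i)
round 1: derive reach(g,j) via R0 from cites(g,j)
round 1: derive reach(h,i) via R0 from cites(h,i)
round 1: derive reach(i,e) via R0 from cites(i,e)
round 1: derive reach(i,g) via R0 from cites(i,g)
round 1: derive reach(j,e) via R0 from cites(j,e)
round 2: derive reach(b,g) via R1 from reach(b,e), cites(e,g)
round 2: derive reach(e,i) via R1 from reach(e,g), cites(g,i)
round 2: derive reach(e,j) via R1 from reach(e,g), cites(g,j)
round 2: derive reach(g,e) via R1 from reach(g,i), cites(i,e)
round 2: derive reach(g,g) via R1 from reach(g,i), cites(i,g)
round 2: derive reach(h,e) via R1 from reach(h,i), cites(i,e)
round 2: derive reach(h,g) via R1 from reach(h,i), cites(i,g)
round 2: derive reach(i,i) via R1 from reach(i,g), cites(g,i)
round 2: derive reach(i,j) via R1 from reach(i,g), cites(g,j)
round 2: derive reach(j,g) via R1 from reach(j,e), cites(e,g)
round 3: derive reach(b,i) via R1 from reach(b,g), cites(g,i)
round 3: derive reach(b,j) via R1 from reach(b,g), cites(g,j)
round 3: derive reach(e,e) via R1 from reach(e,i), cites(i,e)
round 3: derive reach(h,j) via R1 from reach(h,g), cites(g,j)
round 3: derive reach(j,i) via R1 from reach(j,g), cites(g,i)
round 3: derive reach(j,j) via R1 from reach(j,g), cites(g,j)

reach(b,e)
reach(b,g)
reach(b,i)
reach(b,j)
reach(e,e)
reach(e,g)
reach(e,i)
reach(e,j)
reach(g,e)
reach(g,g)
reach(g,i)
reach(g,j)
reach(h,e)
reach(h,g)
reach(h,i)
reach(h,j)
reach(i,e)
reach(i,g)
reach(i,i)
reach(i,j)
reach(j,e)
reach(j,g)
reach(j,i)
reach(j,j)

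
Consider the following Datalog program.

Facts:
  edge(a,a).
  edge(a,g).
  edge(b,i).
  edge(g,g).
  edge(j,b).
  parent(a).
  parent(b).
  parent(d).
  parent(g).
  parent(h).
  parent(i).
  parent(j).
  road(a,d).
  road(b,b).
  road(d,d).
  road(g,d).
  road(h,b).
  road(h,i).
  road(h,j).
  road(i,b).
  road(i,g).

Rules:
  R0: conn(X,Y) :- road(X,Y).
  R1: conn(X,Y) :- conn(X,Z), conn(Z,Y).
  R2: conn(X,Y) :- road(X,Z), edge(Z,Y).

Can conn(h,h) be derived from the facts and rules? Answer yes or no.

no

round 1: derive conn(a,d) via R0 from road(a,d)
round 1: derive conn(b,b) via R0 from road(b,b)
round 1: derive conn(d,d) via R0 from road(d,d)
round 1: derive conn(g,d) via R0 from road(g,d)
round 1: derive conn(h,b) via R0 from road(h,b)
round 1: derive conn(h,i) via R0 from road(h,i)
round 1: derive conn(h,j) via R0 from road(h,j)
round 1: derive conn(i,b) via R0 from road(i,b)
round 1: derive conn(i,g) via R0 from road(i,g)
round 1: derive conn(b,i) via R2 from road(b,b), edge(b,i)
round 1: derive conn(i,i) via R2 from road(i,b), edge(b,i)
round 2: derive conn(b,g) via R1 from conn(b,i), conn(i,g)
round 2: derive conn(h,g) via R1 from conn(h,i), conn(i,g)
round 2: derive conn(i,d) via R1 from conn(i,g), conn(g,d)
round 3: derive conn(b,d) via R1 from conn(b,g), conn(g,d)
round 3: derive conn(h,d) via R1 from conn(h,g), conn(g,d)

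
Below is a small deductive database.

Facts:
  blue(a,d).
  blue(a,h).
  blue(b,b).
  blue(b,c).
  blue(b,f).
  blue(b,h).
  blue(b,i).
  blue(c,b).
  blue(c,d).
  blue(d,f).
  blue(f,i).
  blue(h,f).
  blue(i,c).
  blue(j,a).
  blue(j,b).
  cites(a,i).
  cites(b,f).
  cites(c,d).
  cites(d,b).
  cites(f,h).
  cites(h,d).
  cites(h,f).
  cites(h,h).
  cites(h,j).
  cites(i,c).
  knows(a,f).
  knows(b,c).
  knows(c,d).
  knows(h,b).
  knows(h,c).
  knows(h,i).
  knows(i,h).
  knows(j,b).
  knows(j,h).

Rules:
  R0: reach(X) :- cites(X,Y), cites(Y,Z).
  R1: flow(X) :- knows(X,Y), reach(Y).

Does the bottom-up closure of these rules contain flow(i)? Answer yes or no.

yes

round 1: derive reach(a) via R0 from cites(a,i), cites(i,c)
round 1: derive reach(b) via R0 from cites(b,f), cites(f,h)
round 1: derive reach(c) via R0 from cites(c,d), cites(d,b)
round 1: derive reach(d) via R0 from cites(d,b), cites(b,f)
round 1: derive reach(f) via R0 from cites(f,h), cites(h,d)
round 1: derive reach(h) via R0 from cites(h,d), cites(d,b)
round 1: derive reach(i) via R0 from cites(i,c), cites(c,d)
round 2: derive flow(a) via R1 from knows(a,f), reach(f)
round 2: derive flow(b) via R1 from knows(b,c), reach(c)
round 2: derive flow(c) via R1 from knows(c,d), reach(d)
round 2: derive flow(h) via R1 from knows(h,b), reach(b)
round 2: derive flow(i) via R1 from knows(i,h), reach(h)
round 2: derive flow(j) via R1 from knows(j,b), reach(b)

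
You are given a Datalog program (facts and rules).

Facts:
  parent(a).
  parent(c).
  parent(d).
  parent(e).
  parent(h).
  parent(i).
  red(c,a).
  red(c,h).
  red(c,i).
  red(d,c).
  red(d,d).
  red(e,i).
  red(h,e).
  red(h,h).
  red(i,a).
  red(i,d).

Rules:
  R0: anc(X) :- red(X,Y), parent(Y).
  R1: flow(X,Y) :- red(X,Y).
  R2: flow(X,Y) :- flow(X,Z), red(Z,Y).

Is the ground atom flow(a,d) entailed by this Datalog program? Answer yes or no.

no

round 1: derive flow(c,a) via R1 from red(c,a)
round 1: derive flow(c,h) via R1 from red(c,h)
round 1: derive flow(c,i) via R1 from red(c,i)
round 1: derive flow(d,c) via R1 from red(d,c)
round 1: derive flow(d,d) via R1 from red(d,d)
round 1: derive flow(e,i) via R1 from red(e,i)
round 1: derive flow(h,e) via R1 from red(h,e)
round 1: derive flow(h,h) via R1 from red(h,h)
round 1: derive flow(i,a) via R1 from red(i,a)
round 1: derive flow(i,d) via R1 from red(i,d)
round 2: derive flow(c,d) via R2 from flow(c,i), red(i,d)
round 2: derive flow(c,e) via R2 from flow(c,h), red(h,e)
round 2: derive flow(d,a) via R2 from flow(d,c), red(c,a)
round 2: derive flow(d,h) via R2 from flow(d,c), red(c,h)
round 2: derive flow(d,i) via R2 from flow(d,c), red(c,i)
round 2: derive flow(e,a) via R2 from flow(e,i), red(i,a)
round 2: derive flow(e,d) via R2 from flow(e,i), red(i,d)
round 2: derive flow(h,i) via R2 from flow(h,e), red(e,i)
round 2: derive flow(i,c) via R2 from flow(i,d), red(d,c)
round 3: derive flow(c,c) via R2 from flow(c,d), red(d,c)
round 3: derive flow(d,e) via R2 from flow(d,h), red(h,e)
round 3: derive flow(e,c) via R2 from flow(e,d), red(d,c)
round 3: derive flow(h,a) via R2 from flow(h,i), red(i,a)
round 3: derive flow(h,d) via R2 from flow(h,i), red(i,d)
round 3: derive flow(i,h) via R2 from flow(i,c), red(c,h)
round 3: derive flow(i,i) via R2 from flow(i,c), red(c,i)
round 4: derive flow(e,h) via R2 from flow(e,c), red(c,h)
round 4: derive flow(h,c) via R2 from flow(h,d), red(d,c)
round 4: derive flow(i,e) via R2 from flow(i,h), red(h,e)
round 5: derive flow(e,e) via R2 from flow(e,h), red(h,e)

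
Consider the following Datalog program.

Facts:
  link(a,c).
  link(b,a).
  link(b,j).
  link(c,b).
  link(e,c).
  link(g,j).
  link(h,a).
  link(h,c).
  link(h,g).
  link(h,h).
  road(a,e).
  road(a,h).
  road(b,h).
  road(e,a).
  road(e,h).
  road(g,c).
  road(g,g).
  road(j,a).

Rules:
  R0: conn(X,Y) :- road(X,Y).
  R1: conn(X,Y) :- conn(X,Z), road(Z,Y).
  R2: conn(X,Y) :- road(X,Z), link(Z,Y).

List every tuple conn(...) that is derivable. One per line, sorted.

conn(a,a)
conn(a,c)
conn(a,e)
conn(a,g)
conn(a,h)
conn(b,a)
conn(b,c)
conn(b,e)
conn(b,g)
conn(b,h)
conn(e,a)
conn(e,c)
conn(e,e)
conn(e,g)
conn(e,h)
conn(g,a)
conn(g,b)
conn(g,c)
conn(g,e)
conn(g,g)
conn(g,h)
conn(g,j)
conn(j,a)
conn(j,c)
conn(j,e)
conn(j,h)

round 1: derive conn(a,e) via R0 from road(a,e)
round 1: derive conn(a,h) via R0 from road(a,h)
round 1: derive conn(b,h) via R0 from road(b,h)
round 1: derive conn(e,a) via R0 from road(e,a)
round 1: derive conn(e,h) via R0 from road(e,h)
round 1: derive conn(g,c) via R0 from road(g,c)
round 1: derive conn(g,g) via R0 from road(g,g)
round 1: derive conn(j,a) via R0 from road(j,a)
round 1: derive conn(a,a) via R2 from road(a,h), link(h,a)
round 1: derive conn(a,c) via R2 from road(a,e), link(e,c)
round 1: derive conn(a,g) via R2 from road(a,h), link(h,g)
round 1: derive conn(b,a) via R2 from road(b,h), link(h,a)
round 1: derive conn(b,c) via R2 from road(b,h), link(h,c)
round 1: derive conn(b,g) via R2 from road(b,h), link(h,g)
round 1: derive conn(e,c) via R2 from road(e,a), link(a,c)
round 1: derive conn(e,g) via R2 from road(e,h), link(h,g)
round 1: derive conn(g,b) via R2 from road(g,c), link(c,b)
round 1: derive conn(g,j) via R2 from road(g,g), link(g,j)
round 1: derive conn(j,c) via R2 from road(j,a), link(a,c)
round 2: derive conn(b,e) via R1 from conn(b,a), road(a,e)
round 2: derive conn(e,e) via R1 from conn(e,a), road(a,e)
round 2: derive conn(g,a) via R1 from conn(g,j), road(j,a)
round 2: derive conn(g,h) via R1 from conn(g,b), road(b,h)
round 2: derive conn(j,e) via R1 from conn(j,a), road(a,e)
round 2: derive conn(j,h) via R1 from conn(j,a), road(a,h)
round 3: derive conn(g,e) via R1 from conn(g,a), road(a,e)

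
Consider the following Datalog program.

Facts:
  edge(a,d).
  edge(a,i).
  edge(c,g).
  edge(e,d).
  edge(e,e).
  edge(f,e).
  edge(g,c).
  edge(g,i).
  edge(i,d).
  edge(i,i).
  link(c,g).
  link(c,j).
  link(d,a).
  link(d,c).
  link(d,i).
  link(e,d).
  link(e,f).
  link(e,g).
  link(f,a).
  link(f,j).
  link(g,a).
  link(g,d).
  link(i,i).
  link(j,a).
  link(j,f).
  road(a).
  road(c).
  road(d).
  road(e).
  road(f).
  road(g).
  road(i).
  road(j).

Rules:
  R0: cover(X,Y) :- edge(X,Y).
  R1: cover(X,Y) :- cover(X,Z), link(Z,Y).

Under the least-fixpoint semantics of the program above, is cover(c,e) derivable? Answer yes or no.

no

round 1: derive cover(a,d) via R0 from edge(a,d)
round 1: derive cover(a,i) via R0 from edge(a,i)
round 1: derive cover(c,g) via R0 from edge(c,g)
round 1: derive cover(e,d) via R0 from edge(e,d)
round 1: derive cover(e,e) via R0 from edge(e,e)
round 1: derive cover(f,e) via R0 from edge(f,e)
round 1: derive cover(g,c) via R0 from edge(g,c)
round 1: derive cover(g,i) via R0 from edge(g,i)
round 1: derive cover(i,d) via R0 from edge(i,d)
round 1: derive cover(i,i) via R0 from edge(i,i)
round 2: derive cover(a,a) via R1 from cover(a,d), link(d,a)
round 2: derive cover(a,c) via R1 from cover(a,d), link(d,c)
round 2: derive cover(c,a) via R1 from cover(c,g), link(g,a)
round 2: derive cover(c,d) via R1 from cover(c,g), link(g,d)
round 2: derive cover(e,a) via R1 from cover(e,d), link(d,a)
round 2: derive cover(e,c) via R1 from cover(e,d), link(d,c)
round 2: derive cover(e,f) via R1 from cover(e,e), link(e,f)
round 2: derive cover(e,g) via R1 from cover(e,e), link(e,g)
round 2: derive cover(e,i) via R1 from cover(e,d), link(d,i)
round 2: derive cover(f,d) via R1 from cover(f,e), link(e,d)
round 2: derive cover(f,f) via R1 from cover(f,e), link(e,f)
round 2: derive cover(f,g) via R1 from cover(f,e), link(e,g)
round 2: derive cover(g,g) via R1 from cover(g,c), link(c,g)
round 2: derive cover(g,j) via R1 from cover(g,c), link(c,j)
round 2: derive cover(i,a) via R1 from cover(i,d), link(d,a)
round 2: derive cover(i,c) via R1 from cover(i,d), link(d,c)
round 3: derive cover(a,g) via R1 from cover(a,c), link(c,g)
round 3: derive cover(a,j) via R1 from cover(a,c), link(c,j)
round 3: derive cover(c,c) via R1 from cover(c,d), link(d,c)
round 3: derive cover(c,i) via R1 from cover(c,d), link(d,i)
round 3: derive cover(e,j) via R1 from cover(e,c), link(c,j)
round 3: derive cover(f,a) via R1 from cover(f,d), link(d,a)
round 3: derive cover(f,c) via R1 from cover(f,d), link(d,c)
round 3: derive cover(f,i) via R1 from cover(f,d), link(d,i)
round 3: derive cover(f,j) via R1 from cover(f,f), link(f,j)
round 3: derive cover(g,a) via R1 from cover(g,g), link(g,a)
round 3: derive cover(g,d) via R1 from cover(g,g), link(g,d)
round 3: derive cover(g,f) via R1 from cover(g,j), link(j,f)
round 3: derive cover(i,g) via R1 from cover(i,c), link(c,g)
round 3: derive cover(i,j) via R1 from cover(i,c), link(c,j)
round 4: derive cover(a,f) via R1 from cover(a,j), link(j,f)
round 4: derive cover(c,j) via R1 from cover(c,c), link(c,j)
round 4: derive cover(i,f) via R1 from cover(i,j), link(j,f)
round 5: derive cover(c,f) via R1 from cover(c,j), link(j,f)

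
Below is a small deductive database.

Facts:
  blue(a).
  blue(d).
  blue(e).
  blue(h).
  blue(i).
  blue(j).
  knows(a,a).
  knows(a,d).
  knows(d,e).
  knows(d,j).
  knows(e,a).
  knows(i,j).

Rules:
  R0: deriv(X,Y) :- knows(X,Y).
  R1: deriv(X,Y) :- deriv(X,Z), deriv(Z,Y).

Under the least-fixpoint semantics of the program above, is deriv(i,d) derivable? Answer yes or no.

round 1: derive deriv(a,a) via R0 from knows(a,a)
round 1: derive deriv(a,d) via R0 from knows(a,d)
round 1: derive deriv(d,e) via R0 from knows(d,e)
round 1: derive deriv(d,j) via R0 from knows(d,j)
round 1: derive deriv(e,a) via R0 from knows(e,a)
round 1: derive deriv(i,j) via R0 from knows(i,j)
round 2: derive deriv(a,e) via R1 from deriv(a,d), deriv(d,e)
round 2: derive deriv(a,j) via R1 from deriv(a,d), deriv(d,j)
round 2: derive deriv(d,a) via R1 from deriv(d,e), deriv(e,a)
round 2: derive deriv(e,d) via R1 from deriv(e,a), deriv(a,d)
round 3: derive deriv(d,d) via R1 from deriv(d,a), deriv(a,d)
round 3: derive deriv(e,e) via R1 from deriv(e,a), deriv(a,e)
round 3: derive deriv(e,j) via R1 from deriv(e,a), deriv(a,j)

no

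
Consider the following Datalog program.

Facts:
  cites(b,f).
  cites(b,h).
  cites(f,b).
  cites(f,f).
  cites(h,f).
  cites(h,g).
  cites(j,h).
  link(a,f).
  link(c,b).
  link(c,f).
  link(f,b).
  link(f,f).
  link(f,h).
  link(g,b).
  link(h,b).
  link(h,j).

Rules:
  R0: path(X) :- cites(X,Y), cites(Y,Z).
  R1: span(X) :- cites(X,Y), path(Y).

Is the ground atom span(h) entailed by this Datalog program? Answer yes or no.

round 1: derive path(b) via R0 from cites(b,f), cites(f,b)
round 1: derive path(f) via R0 from cites(f,b), cites(b,f)
round 1: derive path(h) via R0 from cites(h,f), cites(f,b)
round 1: derive path(j) via R0 from cites(j,h), cites(h,f)
round 2: derive span(b) via R1 from cites(b,f), path(f)
round 2: derive span(f) via R1 from cites(f,b), path(b)
round 2: derive span(h) via R1 from cites(h,f), path(f)
round 2: derive span(j) via R1 from cites(j,h), path(h)

yes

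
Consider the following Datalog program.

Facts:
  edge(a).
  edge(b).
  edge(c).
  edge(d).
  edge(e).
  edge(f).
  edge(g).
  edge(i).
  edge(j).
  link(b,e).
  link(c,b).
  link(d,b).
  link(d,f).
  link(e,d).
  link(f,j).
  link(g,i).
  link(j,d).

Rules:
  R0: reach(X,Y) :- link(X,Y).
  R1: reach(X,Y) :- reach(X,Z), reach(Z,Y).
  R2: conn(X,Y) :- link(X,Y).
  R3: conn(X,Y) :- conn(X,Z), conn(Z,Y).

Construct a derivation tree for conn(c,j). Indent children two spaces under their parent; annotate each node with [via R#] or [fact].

round 1: derive conn(b,e) via R2 from link(b,e)
round 1: derive conn(c,b) via R2 from link(c,b)
round 1: derive conn(d,b) via R2 from link(d,b)
round 1: derive conn(d,f) via R2 from link(d,f)
round 1: derive conn(e,d) via R2 from link(e,d)
round 1: derive conn(f,j) via R2 from link(f,j)
round 1: derive conn(g,i) via R2 from link(g,i)
round 1: derive conn(j,d) via R2 from link(j,d)
round 2: derive conn(b,d) via R3 from conn(b,e), conn(e,d)
round 2: derive conn(c,e) via R3 from conn(c,b), conn(b,e)
round 2: derive conn(d,e) via R3 from conn(d,b), conn(b,e)
round 2: derive conn(d,j) via R3 from conn(d,f), conn(f,j)
round 2: derive conn(e,b) via R3 from conn(e,d), conn(d,b)
round 2: derive conn(e,f) via R3 from conn(e,d), conn(d,f)
round 2: derive conn(f,d) via R3 from conn(f,j), conn(j,d)
round 2: derive conn(j,b) via R3 from conn(j,d), conn(d,b)
round 2: derive conn(j,f) via R3 from conn(j,d), conn(d,f)
round 3: derive conn(b,b) via R3 from conn(b,d), conn(d,b)
round 3: derive conn(b,f) via R3 from conn(b,d), conn(d,f)
round 3: derive conn(b,j) via R3 from conn(b,d), conn(d,j)
round 3: derive conn(c,d) via R3 from conn(c,b), conn(b,d)
round 3: derive conn(c,f) via R3 from conn(c,e), conn(e,f)
round 3: derive conn(d,d) via R3 from conn(d,b), conn(b,d)
round 3: derive conn(e,e) via R3 from conn(e,b), conn(b,e)
round 3: derive conn(e,j) via R3 from conn(e,d), conn(d,j)
round 3: derive conn(f,b) via R3 from conn(f,d), conn(d,b)
round 3: derive conn(f,e) via R3 from conn(f,d), conn(d,e)
round 3: derive conn(f,f) via R3 from conn(f,d), conn(d,f)
round 3: derive conn(j,e) via R3 from conn(j,b), conn(b,e)
round 3: derive conn(j,j) via R3 from conn(j,d), conn(d,j)
round 4: derive conn(c,j) via R3 from conn(c,b), conn(b,j)

conn(c,j)  [via R3]
  conn(c,b)  [via R2]
    link(c,b)  [fact]
  conn(b,j)  [via R3]
    conn(b,d)  [via R3]
      conn(b,e)  [via R2]
        link(b,e)  [fact]
      conn(e,d)  [via R2]
        link(e,d)  [fact]
    conn(d,j)  [via R3]
      conn(d,f)  [via R2]
        link(d,f)  [fact]
      conn(f,j)  [via R2]
        link(f,j)  [fact]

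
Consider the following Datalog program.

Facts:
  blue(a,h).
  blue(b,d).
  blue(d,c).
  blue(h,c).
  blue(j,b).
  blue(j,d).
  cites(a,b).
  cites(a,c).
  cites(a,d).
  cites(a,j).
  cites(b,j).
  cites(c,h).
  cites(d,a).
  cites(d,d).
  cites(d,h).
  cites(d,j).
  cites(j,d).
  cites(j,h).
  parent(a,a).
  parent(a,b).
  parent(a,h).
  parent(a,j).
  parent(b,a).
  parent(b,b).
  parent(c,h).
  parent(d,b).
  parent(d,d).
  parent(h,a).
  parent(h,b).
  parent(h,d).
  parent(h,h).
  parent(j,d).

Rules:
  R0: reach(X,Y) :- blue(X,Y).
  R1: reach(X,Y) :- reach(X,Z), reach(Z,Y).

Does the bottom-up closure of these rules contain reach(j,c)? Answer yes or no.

yes

round 1: derive reach(a,h) via R0 from blue(a,h)
round 1: derive reach(b,d) via R0 from blue(b,d)
round 1: derive reach(d,c) via R0 from blue(d,c)
round 1: derive reach(h,c) via R0 from blue(h,c)
round 1: derive reach(j,b) via R0 from blue(j,b)
round 1: derive reach(j,d) via R0 from blue(j,d)
round 2: derive reach(a,c) via R1 from reach(a,h), reach(h,c)
round 2: derive reach(b,c) via R1 from reach(b,d), reach(d,c)
round 2: derive reach(j,c) via R1 from reach(j,d), reach(d,c)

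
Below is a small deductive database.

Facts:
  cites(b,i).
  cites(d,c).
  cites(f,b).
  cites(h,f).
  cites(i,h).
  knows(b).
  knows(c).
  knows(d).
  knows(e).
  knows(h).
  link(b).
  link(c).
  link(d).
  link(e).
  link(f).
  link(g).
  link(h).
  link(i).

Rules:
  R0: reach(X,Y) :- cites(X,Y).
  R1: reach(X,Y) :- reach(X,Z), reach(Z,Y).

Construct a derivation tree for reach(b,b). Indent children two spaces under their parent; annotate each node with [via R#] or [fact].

round 1: derive reach(b,i) via R0 from cites(b,i)
round 1: derive reach(d,c) via R0 from cites(d,c)
round 1: derive reach(f,b) via R0 from cites(f,b)
round 1: derive reach(h,f) via R0 from cites(h,f)
round 1: derive reach(i,h) via R0 from cites(i,h)
round 2: derive reach(b,h) via R1 from reach(b,i), reach(i,h)
round 2: derive reach(f,i) via R1 from reach(f,b), reach(b,i)
round 2: derive reach(h,b) via R1 from reach(h,f), reach(f,b)
round 2: derive reach(i,f) via R1 from reach(i,h), reach(h,f)
round 3: derive reach(b,b) via R1 from reach(b,h), reach(h,b)
round 3: derive reach(b,f) via R1 from reach(b,h), reach(h,f)
round 3: derive reach(f,f) via R1 from reach(f,i), reach(i,f)
round 3: derive reach(f,h) via R1 from reach(f,b), reach(b,h)
round 3: derive reach(h,h) via R1 from reach(h,b), reach(b,h)
round 3: derive reach(h,i) via R1 from reach(h,b), reach(b,i)
round 3: derive reach(i,b) via R1 from reach(i,f), reach(f,b)
round 3: derive reach(i,i) via R1 from reach(i,f), reach(f,i)

reach(b,b)  [via R1]
  reach(b,h)  [via R1]
    reach(b,i)  [via R0]
      cites(b,i)  [fact]
    reach(i,h)  [via R0]
      cites(i,h)  [fact]
  reach(h,b)  [via R1]
    reach(h,f)  [via R0]
      cites(h,f)  [fact]
    reach(f,b)  [via R0]
      cites(f,b)  [fact]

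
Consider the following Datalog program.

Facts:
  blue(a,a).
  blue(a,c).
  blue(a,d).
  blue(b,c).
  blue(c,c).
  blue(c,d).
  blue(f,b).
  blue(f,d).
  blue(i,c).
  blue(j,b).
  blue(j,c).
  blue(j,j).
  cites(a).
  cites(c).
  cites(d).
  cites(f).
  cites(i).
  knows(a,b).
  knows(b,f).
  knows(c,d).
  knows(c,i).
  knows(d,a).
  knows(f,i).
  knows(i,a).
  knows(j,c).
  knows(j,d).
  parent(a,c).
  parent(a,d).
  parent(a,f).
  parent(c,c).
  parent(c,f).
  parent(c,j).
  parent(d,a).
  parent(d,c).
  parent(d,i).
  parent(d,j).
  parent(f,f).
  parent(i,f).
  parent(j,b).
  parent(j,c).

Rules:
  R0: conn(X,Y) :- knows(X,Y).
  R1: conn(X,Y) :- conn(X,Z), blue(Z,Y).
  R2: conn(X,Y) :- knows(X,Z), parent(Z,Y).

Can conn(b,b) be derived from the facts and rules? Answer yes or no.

yes

round 1: derive conn(a,b) via R0 from knows(a,b)
round 1: derive conn(b,f) via R0 from knows(b,f)
round 1: derive conn(c,d) via R0 from knows(c,d)
round 1: derive conn(c,i) via R0 from knows(c,i)
round 1: derive conn(d,a) via R0 from knows(d,a)
round 1: derive conn(f,i) via R0 from knows(f,i)
round 1: derive conn(i,a) via R0 from knows(i,a)
round 1: derive conn(j,c) via R0 from knows(j,c)
round 1: derive conn(j,d) via R0 from knows(j,d)
round 1: derive conn(c,a) via R2 from knows(c,d), parent(d,a)
round 1: derive conn(c,c) via R2 from knows(c,d), parent(d,c)
round 1: derive conn(c,f) via R2 from knows(c,i), parent(i,f)
round 1: derive conn(c,j) via R2 from knows(c,d), parent(d,j)
round 1: derive conn(d,c) via R2 from knows(d,a), parent(a,c)
round 1: derive conn(d,d) via R2 from knows(d,a), parent(a,d)
round 1: derive conn(d,f) via R2 from knows(d,a), parent(a,f)
round 1: derive conn(f,f) via R2 from knows(f,i), parent(i,f)
round 1: derive conn(i,c) via R2 from knows(i,a), parent(a,c)
round 1: derive conn(i,d) via R2 from knows(i,a), parent(a,d)
round 1: derive conn(i,f) via R2 from knows(i,a), parent(a,f)
round 1: derive conn(j,a) via R2 from knows(j,d), parent(d,a)
round 1: derive conn(j,f) via R2 from knows(j,c), parent(c,f)
round 1: derive conn(j,i) via R2 from knows(j,d), parent(d,i)
round 1: derive conn(j,j) via R2 from knows(j,c), parent(c,j)
round 2: derive conn(a,c) via R1 from conn(a,b), blue(b,c)
round 2: derive conn(b,b) via R1 from conn(b,f), blue(f,b)
round 2: derive conn(b,d) via R1 from conn(b,f), blue(f,d)
round 2: derive conn(c,b) via R1 from conn(c,f), blue(f,b)
round 2: derive conn(d,b) via R1 from conn(d,f), blue(f,b)
round 2: derive conn(f,b) via R1 from conn(f,f), blue(f,b)
round 2: derive conn(f,c) via R1 from conn(f,i), blue(i,c)
round 2: derive conn(f,d) via R1 from conn(f,f), blue(f,d)
round 2: derive conn(i,b) via R1 from conn(i,f), blue(f,b)
round 2: derive conn(j,b) via R1 from conn(j,f), blue(f,b)
round 3: derive conn(a,d) via R1 from conn(a,c), blue(c,d)
round 3: derive conn(b,c) via R1 from conn(b,b), blue(b,c)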